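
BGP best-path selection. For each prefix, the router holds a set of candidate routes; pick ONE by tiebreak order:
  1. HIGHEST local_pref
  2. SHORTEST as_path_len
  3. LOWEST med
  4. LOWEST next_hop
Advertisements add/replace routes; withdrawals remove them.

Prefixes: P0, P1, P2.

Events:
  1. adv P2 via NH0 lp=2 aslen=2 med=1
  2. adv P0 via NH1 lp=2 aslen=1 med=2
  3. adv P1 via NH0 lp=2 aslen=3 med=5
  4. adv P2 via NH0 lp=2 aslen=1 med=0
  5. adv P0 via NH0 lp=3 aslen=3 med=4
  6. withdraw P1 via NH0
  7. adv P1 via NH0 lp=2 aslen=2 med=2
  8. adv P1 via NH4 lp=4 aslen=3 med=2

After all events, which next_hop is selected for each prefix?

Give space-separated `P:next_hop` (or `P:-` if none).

Op 1: best P0=- P1=- P2=NH0
Op 2: best P0=NH1 P1=- P2=NH0
Op 3: best P0=NH1 P1=NH0 P2=NH0
Op 4: best P0=NH1 P1=NH0 P2=NH0
Op 5: best P0=NH0 P1=NH0 P2=NH0
Op 6: best P0=NH0 P1=- P2=NH0
Op 7: best P0=NH0 P1=NH0 P2=NH0
Op 8: best P0=NH0 P1=NH4 P2=NH0

Answer: P0:NH0 P1:NH4 P2:NH0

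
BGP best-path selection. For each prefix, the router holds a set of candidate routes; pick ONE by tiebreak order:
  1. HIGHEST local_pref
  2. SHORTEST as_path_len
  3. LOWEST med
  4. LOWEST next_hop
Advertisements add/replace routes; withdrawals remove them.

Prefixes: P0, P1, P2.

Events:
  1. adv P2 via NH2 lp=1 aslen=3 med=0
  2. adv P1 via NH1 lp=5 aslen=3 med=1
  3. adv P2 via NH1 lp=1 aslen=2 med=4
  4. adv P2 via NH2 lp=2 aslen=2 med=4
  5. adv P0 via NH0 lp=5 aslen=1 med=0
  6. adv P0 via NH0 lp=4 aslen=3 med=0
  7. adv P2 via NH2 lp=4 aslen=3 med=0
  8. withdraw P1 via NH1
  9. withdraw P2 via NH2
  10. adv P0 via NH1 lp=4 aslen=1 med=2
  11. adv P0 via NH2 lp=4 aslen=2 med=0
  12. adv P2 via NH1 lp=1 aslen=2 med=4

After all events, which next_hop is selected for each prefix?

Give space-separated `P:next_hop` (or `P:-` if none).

Op 1: best P0=- P1=- P2=NH2
Op 2: best P0=- P1=NH1 P2=NH2
Op 3: best P0=- P1=NH1 P2=NH1
Op 4: best P0=- P1=NH1 P2=NH2
Op 5: best P0=NH0 P1=NH1 P2=NH2
Op 6: best P0=NH0 P1=NH1 P2=NH2
Op 7: best P0=NH0 P1=NH1 P2=NH2
Op 8: best P0=NH0 P1=- P2=NH2
Op 9: best P0=NH0 P1=- P2=NH1
Op 10: best P0=NH1 P1=- P2=NH1
Op 11: best P0=NH1 P1=- P2=NH1
Op 12: best P0=NH1 P1=- P2=NH1

Answer: P0:NH1 P1:- P2:NH1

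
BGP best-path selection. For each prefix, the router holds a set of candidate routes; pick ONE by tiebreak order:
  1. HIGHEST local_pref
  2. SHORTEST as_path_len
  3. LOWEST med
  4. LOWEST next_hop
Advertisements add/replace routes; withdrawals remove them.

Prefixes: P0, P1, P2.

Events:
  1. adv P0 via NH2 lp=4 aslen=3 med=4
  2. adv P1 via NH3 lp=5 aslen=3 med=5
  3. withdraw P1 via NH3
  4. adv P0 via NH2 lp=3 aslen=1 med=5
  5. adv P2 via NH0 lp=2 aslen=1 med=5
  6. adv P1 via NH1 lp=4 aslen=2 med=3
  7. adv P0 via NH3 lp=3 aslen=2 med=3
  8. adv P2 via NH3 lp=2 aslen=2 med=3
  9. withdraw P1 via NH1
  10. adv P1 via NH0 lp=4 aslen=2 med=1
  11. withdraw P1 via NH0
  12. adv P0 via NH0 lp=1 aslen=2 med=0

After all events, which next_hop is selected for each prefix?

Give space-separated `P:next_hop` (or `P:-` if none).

Op 1: best P0=NH2 P1=- P2=-
Op 2: best P0=NH2 P1=NH3 P2=-
Op 3: best P0=NH2 P1=- P2=-
Op 4: best P0=NH2 P1=- P2=-
Op 5: best P0=NH2 P1=- P2=NH0
Op 6: best P0=NH2 P1=NH1 P2=NH0
Op 7: best P0=NH2 P1=NH1 P2=NH0
Op 8: best P0=NH2 P1=NH1 P2=NH0
Op 9: best P0=NH2 P1=- P2=NH0
Op 10: best P0=NH2 P1=NH0 P2=NH0
Op 11: best P0=NH2 P1=- P2=NH0
Op 12: best P0=NH2 P1=- P2=NH0

Answer: P0:NH2 P1:- P2:NH0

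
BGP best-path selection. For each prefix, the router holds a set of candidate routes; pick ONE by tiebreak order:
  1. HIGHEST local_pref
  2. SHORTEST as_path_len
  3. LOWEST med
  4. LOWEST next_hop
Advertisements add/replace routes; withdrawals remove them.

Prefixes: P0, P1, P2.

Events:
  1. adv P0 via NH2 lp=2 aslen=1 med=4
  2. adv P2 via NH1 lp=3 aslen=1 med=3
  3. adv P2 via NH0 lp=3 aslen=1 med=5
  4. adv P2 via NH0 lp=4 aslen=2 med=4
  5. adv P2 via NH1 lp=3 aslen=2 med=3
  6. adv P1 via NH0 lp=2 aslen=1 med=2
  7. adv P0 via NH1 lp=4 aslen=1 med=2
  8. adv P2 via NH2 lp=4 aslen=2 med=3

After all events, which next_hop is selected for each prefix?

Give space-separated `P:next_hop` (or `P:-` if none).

Op 1: best P0=NH2 P1=- P2=-
Op 2: best P0=NH2 P1=- P2=NH1
Op 3: best P0=NH2 P1=- P2=NH1
Op 4: best P0=NH2 P1=- P2=NH0
Op 5: best P0=NH2 P1=- P2=NH0
Op 6: best P0=NH2 P1=NH0 P2=NH0
Op 7: best P0=NH1 P1=NH0 P2=NH0
Op 8: best P0=NH1 P1=NH0 P2=NH2

Answer: P0:NH1 P1:NH0 P2:NH2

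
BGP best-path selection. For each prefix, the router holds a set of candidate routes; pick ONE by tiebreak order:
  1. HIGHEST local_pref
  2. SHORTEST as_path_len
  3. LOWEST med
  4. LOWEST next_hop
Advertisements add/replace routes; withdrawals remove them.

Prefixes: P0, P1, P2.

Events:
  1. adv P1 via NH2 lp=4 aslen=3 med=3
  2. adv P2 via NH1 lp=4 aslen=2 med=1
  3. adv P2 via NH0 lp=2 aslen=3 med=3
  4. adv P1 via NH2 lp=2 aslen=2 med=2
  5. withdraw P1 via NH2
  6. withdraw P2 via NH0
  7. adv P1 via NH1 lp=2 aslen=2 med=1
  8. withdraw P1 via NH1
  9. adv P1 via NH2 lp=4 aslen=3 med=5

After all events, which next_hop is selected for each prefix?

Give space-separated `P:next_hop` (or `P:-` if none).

Answer: P0:- P1:NH2 P2:NH1

Derivation:
Op 1: best P0=- P1=NH2 P2=-
Op 2: best P0=- P1=NH2 P2=NH1
Op 3: best P0=- P1=NH2 P2=NH1
Op 4: best P0=- P1=NH2 P2=NH1
Op 5: best P0=- P1=- P2=NH1
Op 6: best P0=- P1=- P2=NH1
Op 7: best P0=- P1=NH1 P2=NH1
Op 8: best P0=- P1=- P2=NH1
Op 9: best P0=- P1=NH2 P2=NH1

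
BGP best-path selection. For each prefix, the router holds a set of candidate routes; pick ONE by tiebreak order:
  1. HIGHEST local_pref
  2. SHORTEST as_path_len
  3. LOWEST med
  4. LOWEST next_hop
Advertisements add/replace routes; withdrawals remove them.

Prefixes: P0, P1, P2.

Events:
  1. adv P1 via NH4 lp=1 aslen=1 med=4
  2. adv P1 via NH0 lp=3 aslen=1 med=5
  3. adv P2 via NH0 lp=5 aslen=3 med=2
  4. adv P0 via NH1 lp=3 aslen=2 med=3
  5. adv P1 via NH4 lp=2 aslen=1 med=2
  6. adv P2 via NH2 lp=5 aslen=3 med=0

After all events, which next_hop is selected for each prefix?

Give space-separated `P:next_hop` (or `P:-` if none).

Op 1: best P0=- P1=NH4 P2=-
Op 2: best P0=- P1=NH0 P2=-
Op 3: best P0=- P1=NH0 P2=NH0
Op 4: best P0=NH1 P1=NH0 P2=NH0
Op 5: best P0=NH1 P1=NH0 P2=NH0
Op 6: best P0=NH1 P1=NH0 P2=NH2

Answer: P0:NH1 P1:NH0 P2:NH2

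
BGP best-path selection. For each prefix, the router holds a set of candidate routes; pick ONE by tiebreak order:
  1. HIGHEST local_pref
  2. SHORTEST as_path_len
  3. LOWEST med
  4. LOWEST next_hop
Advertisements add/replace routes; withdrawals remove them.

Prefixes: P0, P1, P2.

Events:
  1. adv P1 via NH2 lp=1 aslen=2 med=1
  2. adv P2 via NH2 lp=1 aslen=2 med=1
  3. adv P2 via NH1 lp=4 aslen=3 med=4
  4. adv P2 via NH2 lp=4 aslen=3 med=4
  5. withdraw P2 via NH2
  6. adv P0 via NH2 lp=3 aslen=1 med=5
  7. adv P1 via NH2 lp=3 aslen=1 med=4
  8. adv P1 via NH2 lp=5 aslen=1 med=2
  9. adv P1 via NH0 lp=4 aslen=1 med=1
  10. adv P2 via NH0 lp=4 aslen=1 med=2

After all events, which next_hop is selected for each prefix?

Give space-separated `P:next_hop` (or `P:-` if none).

Op 1: best P0=- P1=NH2 P2=-
Op 2: best P0=- P1=NH2 P2=NH2
Op 3: best P0=- P1=NH2 P2=NH1
Op 4: best P0=- P1=NH2 P2=NH1
Op 5: best P0=- P1=NH2 P2=NH1
Op 6: best P0=NH2 P1=NH2 P2=NH1
Op 7: best P0=NH2 P1=NH2 P2=NH1
Op 8: best P0=NH2 P1=NH2 P2=NH1
Op 9: best P0=NH2 P1=NH2 P2=NH1
Op 10: best P0=NH2 P1=NH2 P2=NH0

Answer: P0:NH2 P1:NH2 P2:NH0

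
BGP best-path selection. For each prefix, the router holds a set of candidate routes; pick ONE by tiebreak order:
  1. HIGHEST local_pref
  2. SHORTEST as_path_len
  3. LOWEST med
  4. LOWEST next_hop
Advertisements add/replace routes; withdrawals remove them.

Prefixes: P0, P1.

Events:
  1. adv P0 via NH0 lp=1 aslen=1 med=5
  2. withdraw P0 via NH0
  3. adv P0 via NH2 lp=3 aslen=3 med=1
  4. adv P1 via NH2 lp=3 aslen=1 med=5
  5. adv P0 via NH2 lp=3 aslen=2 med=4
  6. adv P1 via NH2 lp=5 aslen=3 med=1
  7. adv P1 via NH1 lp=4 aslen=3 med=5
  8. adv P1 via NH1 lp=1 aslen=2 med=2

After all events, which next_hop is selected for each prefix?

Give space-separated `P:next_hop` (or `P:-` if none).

Answer: P0:NH2 P1:NH2

Derivation:
Op 1: best P0=NH0 P1=-
Op 2: best P0=- P1=-
Op 3: best P0=NH2 P1=-
Op 4: best P0=NH2 P1=NH2
Op 5: best P0=NH2 P1=NH2
Op 6: best P0=NH2 P1=NH2
Op 7: best P0=NH2 P1=NH2
Op 8: best P0=NH2 P1=NH2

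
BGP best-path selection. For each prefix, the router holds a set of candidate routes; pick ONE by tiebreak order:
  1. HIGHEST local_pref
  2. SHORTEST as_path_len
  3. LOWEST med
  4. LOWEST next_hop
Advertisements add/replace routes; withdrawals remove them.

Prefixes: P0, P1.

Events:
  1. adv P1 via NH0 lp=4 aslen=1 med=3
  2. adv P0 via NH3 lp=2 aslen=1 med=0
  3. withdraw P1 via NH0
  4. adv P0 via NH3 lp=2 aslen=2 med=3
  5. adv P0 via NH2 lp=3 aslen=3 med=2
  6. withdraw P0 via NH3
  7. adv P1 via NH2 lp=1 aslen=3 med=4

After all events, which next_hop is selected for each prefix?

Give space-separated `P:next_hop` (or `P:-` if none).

Op 1: best P0=- P1=NH0
Op 2: best P0=NH3 P1=NH0
Op 3: best P0=NH3 P1=-
Op 4: best P0=NH3 P1=-
Op 5: best P0=NH2 P1=-
Op 6: best P0=NH2 P1=-
Op 7: best P0=NH2 P1=NH2

Answer: P0:NH2 P1:NH2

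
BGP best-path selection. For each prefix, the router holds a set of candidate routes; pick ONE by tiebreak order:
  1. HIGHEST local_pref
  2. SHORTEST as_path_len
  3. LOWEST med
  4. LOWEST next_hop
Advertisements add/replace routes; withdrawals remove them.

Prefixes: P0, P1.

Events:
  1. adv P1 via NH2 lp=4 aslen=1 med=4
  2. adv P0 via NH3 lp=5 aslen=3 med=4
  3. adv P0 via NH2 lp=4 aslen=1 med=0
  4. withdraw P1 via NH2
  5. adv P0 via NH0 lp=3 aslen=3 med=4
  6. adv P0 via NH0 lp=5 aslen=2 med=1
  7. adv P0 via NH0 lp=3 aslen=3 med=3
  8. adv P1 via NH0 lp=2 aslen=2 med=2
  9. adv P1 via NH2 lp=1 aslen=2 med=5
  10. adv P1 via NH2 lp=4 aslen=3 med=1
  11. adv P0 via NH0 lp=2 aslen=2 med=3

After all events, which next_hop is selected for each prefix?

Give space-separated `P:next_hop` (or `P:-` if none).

Op 1: best P0=- P1=NH2
Op 2: best P0=NH3 P1=NH2
Op 3: best P0=NH3 P1=NH2
Op 4: best P0=NH3 P1=-
Op 5: best P0=NH3 P1=-
Op 6: best P0=NH0 P1=-
Op 7: best P0=NH3 P1=-
Op 8: best P0=NH3 P1=NH0
Op 9: best P0=NH3 P1=NH0
Op 10: best P0=NH3 P1=NH2
Op 11: best P0=NH3 P1=NH2

Answer: P0:NH3 P1:NH2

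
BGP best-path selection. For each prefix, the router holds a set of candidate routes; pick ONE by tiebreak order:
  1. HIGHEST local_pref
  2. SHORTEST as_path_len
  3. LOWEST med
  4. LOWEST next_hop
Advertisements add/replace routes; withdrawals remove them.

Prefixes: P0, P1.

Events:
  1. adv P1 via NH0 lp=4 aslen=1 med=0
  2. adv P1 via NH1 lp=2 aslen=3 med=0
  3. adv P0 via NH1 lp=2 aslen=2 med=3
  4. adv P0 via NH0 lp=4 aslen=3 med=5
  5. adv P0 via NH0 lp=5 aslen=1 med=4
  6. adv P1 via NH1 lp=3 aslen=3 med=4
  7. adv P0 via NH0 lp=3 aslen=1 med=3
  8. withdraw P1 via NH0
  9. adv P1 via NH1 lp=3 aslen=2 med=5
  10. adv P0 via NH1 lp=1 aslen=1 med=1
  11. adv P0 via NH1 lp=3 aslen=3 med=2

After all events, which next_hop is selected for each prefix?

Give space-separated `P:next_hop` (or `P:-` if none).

Answer: P0:NH0 P1:NH1

Derivation:
Op 1: best P0=- P1=NH0
Op 2: best P0=- P1=NH0
Op 3: best P0=NH1 P1=NH0
Op 4: best P0=NH0 P1=NH0
Op 5: best P0=NH0 P1=NH0
Op 6: best P0=NH0 P1=NH0
Op 7: best P0=NH0 P1=NH0
Op 8: best P0=NH0 P1=NH1
Op 9: best P0=NH0 P1=NH1
Op 10: best P0=NH0 P1=NH1
Op 11: best P0=NH0 P1=NH1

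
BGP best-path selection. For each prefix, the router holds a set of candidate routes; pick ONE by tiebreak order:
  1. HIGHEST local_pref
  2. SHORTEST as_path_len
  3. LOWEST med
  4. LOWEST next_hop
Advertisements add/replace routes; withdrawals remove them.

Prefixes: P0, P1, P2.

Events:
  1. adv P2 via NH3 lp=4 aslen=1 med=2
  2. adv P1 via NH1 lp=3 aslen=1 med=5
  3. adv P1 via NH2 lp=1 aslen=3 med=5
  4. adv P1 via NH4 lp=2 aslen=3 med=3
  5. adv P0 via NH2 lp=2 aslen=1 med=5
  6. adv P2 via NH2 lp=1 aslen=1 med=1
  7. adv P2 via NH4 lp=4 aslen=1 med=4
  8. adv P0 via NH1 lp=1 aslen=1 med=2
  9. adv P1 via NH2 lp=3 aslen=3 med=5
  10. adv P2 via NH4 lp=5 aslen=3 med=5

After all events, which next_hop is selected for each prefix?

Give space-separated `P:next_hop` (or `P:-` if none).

Answer: P0:NH2 P1:NH1 P2:NH4

Derivation:
Op 1: best P0=- P1=- P2=NH3
Op 2: best P0=- P1=NH1 P2=NH3
Op 3: best P0=- P1=NH1 P2=NH3
Op 4: best P0=- P1=NH1 P2=NH3
Op 5: best P0=NH2 P1=NH1 P2=NH3
Op 6: best P0=NH2 P1=NH1 P2=NH3
Op 7: best P0=NH2 P1=NH1 P2=NH3
Op 8: best P0=NH2 P1=NH1 P2=NH3
Op 9: best P0=NH2 P1=NH1 P2=NH3
Op 10: best P0=NH2 P1=NH1 P2=NH4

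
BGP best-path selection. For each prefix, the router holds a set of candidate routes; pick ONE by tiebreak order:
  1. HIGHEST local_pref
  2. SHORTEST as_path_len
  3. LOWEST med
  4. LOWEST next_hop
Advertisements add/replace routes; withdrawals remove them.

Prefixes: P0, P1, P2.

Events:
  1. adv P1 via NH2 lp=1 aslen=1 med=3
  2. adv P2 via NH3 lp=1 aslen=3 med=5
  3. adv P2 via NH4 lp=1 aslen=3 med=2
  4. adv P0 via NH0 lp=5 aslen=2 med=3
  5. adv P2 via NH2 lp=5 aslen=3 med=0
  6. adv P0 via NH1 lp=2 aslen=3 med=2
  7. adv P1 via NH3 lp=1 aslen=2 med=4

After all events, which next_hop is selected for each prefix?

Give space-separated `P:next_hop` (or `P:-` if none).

Op 1: best P0=- P1=NH2 P2=-
Op 2: best P0=- P1=NH2 P2=NH3
Op 3: best P0=- P1=NH2 P2=NH4
Op 4: best P0=NH0 P1=NH2 P2=NH4
Op 5: best P0=NH0 P1=NH2 P2=NH2
Op 6: best P0=NH0 P1=NH2 P2=NH2
Op 7: best P0=NH0 P1=NH2 P2=NH2

Answer: P0:NH0 P1:NH2 P2:NH2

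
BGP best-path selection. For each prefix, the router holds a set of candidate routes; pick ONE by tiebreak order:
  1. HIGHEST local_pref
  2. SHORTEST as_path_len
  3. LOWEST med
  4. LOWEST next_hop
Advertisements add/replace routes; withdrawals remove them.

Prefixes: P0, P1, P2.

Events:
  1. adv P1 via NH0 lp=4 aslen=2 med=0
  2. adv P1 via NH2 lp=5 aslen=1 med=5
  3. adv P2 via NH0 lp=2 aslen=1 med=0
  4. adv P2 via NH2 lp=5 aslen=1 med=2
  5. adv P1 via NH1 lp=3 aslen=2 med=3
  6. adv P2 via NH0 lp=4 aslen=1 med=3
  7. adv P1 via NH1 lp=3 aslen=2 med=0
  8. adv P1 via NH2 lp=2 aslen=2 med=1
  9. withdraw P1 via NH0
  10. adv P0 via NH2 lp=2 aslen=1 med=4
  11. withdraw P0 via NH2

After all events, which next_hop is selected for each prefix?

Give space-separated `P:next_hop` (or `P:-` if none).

Answer: P0:- P1:NH1 P2:NH2

Derivation:
Op 1: best P0=- P1=NH0 P2=-
Op 2: best P0=- P1=NH2 P2=-
Op 3: best P0=- P1=NH2 P2=NH0
Op 4: best P0=- P1=NH2 P2=NH2
Op 5: best P0=- P1=NH2 P2=NH2
Op 6: best P0=- P1=NH2 P2=NH2
Op 7: best P0=- P1=NH2 P2=NH2
Op 8: best P0=- P1=NH0 P2=NH2
Op 9: best P0=- P1=NH1 P2=NH2
Op 10: best P0=NH2 P1=NH1 P2=NH2
Op 11: best P0=- P1=NH1 P2=NH2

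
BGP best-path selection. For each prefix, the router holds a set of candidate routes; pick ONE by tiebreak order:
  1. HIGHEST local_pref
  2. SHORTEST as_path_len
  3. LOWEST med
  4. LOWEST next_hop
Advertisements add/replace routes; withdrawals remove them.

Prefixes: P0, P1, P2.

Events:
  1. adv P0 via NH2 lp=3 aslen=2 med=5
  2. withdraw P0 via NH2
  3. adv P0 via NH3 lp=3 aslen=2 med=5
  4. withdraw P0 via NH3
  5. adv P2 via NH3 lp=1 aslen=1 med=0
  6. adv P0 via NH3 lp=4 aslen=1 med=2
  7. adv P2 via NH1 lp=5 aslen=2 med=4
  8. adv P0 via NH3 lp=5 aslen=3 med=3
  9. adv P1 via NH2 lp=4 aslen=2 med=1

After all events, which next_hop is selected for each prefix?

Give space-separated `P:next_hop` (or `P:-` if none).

Op 1: best P0=NH2 P1=- P2=-
Op 2: best P0=- P1=- P2=-
Op 3: best P0=NH3 P1=- P2=-
Op 4: best P0=- P1=- P2=-
Op 5: best P0=- P1=- P2=NH3
Op 6: best P0=NH3 P1=- P2=NH3
Op 7: best P0=NH3 P1=- P2=NH1
Op 8: best P0=NH3 P1=- P2=NH1
Op 9: best P0=NH3 P1=NH2 P2=NH1

Answer: P0:NH3 P1:NH2 P2:NH1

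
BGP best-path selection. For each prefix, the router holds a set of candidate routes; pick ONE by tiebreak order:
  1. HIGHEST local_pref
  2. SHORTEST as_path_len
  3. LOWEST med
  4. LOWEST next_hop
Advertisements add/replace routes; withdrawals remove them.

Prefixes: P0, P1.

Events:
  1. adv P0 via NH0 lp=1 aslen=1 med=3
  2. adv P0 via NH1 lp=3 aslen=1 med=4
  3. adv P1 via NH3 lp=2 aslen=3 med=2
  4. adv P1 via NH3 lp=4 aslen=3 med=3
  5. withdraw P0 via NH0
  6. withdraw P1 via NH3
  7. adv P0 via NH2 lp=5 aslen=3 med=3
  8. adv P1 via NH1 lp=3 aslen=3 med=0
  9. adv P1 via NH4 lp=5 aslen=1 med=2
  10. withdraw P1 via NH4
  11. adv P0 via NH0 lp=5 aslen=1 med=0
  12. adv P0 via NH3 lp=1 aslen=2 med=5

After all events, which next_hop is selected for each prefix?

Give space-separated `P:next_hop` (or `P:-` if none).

Op 1: best P0=NH0 P1=-
Op 2: best P0=NH1 P1=-
Op 3: best P0=NH1 P1=NH3
Op 4: best P0=NH1 P1=NH3
Op 5: best P0=NH1 P1=NH3
Op 6: best P0=NH1 P1=-
Op 7: best P0=NH2 P1=-
Op 8: best P0=NH2 P1=NH1
Op 9: best P0=NH2 P1=NH4
Op 10: best P0=NH2 P1=NH1
Op 11: best P0=NH0 P1=NH1
Op 12: best P0=NH0 P1=NH1

Answer: P0:NH0 P1:NH1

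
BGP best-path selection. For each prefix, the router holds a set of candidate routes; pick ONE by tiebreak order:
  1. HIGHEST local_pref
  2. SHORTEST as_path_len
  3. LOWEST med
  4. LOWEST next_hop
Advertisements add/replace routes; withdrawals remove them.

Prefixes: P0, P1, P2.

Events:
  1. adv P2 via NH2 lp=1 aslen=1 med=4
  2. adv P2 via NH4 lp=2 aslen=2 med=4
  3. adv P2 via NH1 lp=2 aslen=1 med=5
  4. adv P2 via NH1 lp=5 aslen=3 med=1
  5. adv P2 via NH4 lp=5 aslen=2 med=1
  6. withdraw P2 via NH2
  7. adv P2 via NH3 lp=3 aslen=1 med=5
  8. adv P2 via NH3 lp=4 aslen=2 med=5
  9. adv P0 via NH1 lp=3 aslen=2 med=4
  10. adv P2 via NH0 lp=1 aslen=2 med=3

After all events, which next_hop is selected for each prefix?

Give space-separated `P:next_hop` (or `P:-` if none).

Op 1: best P0=- P1=- P2=NH2
Op 2: best P0=- P1=- P2=NH4
Op 3: best P0=- P1=- P2=NH1
Op 4: best P0=- P1=- P2=NH1
Op 5: best P0=- P1=- P2=NH4
Op 6: best P0=- P1=- P2=NH4
Op 7: best P0=- P1=- P2=NH4
Op 8: best P0=- P1=- P2=NH4
Op 9: best P0=NH1 P1=- P2=NH4
Op 10: best P0=NH1 P1=- P2=NH4

Answer: P0:NH1 P1:- P2:NH4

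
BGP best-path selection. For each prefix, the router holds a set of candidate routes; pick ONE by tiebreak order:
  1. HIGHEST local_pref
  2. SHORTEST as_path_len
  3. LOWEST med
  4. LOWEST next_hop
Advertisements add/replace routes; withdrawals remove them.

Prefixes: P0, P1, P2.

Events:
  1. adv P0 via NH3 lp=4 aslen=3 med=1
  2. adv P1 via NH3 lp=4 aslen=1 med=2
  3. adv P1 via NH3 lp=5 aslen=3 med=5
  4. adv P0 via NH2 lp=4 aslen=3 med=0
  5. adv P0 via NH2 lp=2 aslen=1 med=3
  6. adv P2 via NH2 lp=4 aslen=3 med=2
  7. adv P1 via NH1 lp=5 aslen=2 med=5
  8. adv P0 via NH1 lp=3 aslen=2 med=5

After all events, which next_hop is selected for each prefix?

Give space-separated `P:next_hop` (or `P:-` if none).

Op 1: best P0=NH3 P1=- P2=-
Op 2: best P0=NH3 P1=NH3 P2=-
Op 3: best P0=NH3 P1=NH3 P2=-
Op 4: best P0=NH2 P1=NH3 P2=-
Op 5: best P0=NH3 P1=NH3 P2=-
Op 6: best P0=NH3 P1=NH3 P2=NH2
Op 7: best P0=NH3 P1=NH1 P2=NH2
Op 8: best P0=NH3 P1=NH1 P2=NH2

Answer: P0:NH3 P1:NH1 P2:NH2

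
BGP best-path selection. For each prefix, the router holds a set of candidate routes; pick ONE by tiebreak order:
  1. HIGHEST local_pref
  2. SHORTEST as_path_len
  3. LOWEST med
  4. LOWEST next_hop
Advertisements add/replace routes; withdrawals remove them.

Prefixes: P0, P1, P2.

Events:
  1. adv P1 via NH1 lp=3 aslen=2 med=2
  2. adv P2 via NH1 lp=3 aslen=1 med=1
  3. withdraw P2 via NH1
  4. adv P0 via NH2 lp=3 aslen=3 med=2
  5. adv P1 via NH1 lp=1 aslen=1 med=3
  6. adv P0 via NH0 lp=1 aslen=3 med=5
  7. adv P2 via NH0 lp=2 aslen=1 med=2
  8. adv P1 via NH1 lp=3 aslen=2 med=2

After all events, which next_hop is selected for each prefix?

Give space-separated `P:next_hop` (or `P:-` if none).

Op 1: best P0=- P1=NH1 P2=-
Op 2: best P0=- P1=NH1 P2=NH1
Op 3: best P0=- P1=NH1 P2=-
Op 4: best P0=NH2 P1=NH1 P2=-
Op 5: best P0=NH2 P1=NH1 P2=-
Op 6: best P0=NH2 P1=NH1 P2=-
Op 7: best P0=NH2 P1=NH1 P2=NH0
Op 8: best P0=NH2 P1=NH1 P2=NH0

Answer: P0:NH2 P1:NH1 P2:NH0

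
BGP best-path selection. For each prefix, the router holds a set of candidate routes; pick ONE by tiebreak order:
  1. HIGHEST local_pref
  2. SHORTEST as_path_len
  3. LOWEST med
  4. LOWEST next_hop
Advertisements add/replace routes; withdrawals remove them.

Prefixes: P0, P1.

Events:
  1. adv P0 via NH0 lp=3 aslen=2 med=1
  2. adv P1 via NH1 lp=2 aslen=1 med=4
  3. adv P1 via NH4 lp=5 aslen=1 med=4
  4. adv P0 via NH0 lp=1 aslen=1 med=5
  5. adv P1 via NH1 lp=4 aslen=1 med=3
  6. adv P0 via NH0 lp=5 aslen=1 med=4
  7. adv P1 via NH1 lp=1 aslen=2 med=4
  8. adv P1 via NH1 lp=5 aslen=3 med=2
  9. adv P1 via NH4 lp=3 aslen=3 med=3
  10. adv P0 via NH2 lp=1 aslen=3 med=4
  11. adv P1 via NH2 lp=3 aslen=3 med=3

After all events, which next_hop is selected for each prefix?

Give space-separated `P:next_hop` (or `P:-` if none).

Answer: P0:NH0 P1:NH1

Derivation:
Op 1: best P0=NH0 P1=-
Op 2: best P0=NH0 P1=NH1
Op 3: best P0=NH0 P1=NH4
Op 4: best P0=NH0 P1=NH4
Op 5: best P0=NH0 P1=NH4
Op 6: best P0=NH0 P1=NH4
Op 7: best P0=NH0 P1=NH4
Op 8: best P0=NH0 P1=NH4
Op 9: best P0=NH0 P1=NH1
Op 10: best P0=NH0 P1=NH1
Op 11: best P0=NH0 P1=NH1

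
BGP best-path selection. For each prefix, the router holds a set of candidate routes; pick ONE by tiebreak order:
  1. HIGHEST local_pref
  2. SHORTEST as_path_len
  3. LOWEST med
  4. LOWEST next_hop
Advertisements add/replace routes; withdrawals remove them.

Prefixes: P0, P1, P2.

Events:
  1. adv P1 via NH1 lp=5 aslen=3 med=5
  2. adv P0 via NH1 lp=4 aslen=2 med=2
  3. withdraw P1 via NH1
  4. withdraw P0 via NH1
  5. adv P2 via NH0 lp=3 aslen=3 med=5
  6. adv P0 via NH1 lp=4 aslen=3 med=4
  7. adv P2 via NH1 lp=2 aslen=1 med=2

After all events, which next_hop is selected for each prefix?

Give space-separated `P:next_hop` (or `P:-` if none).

Op 1: best P0=- P1=NH1 P2=-
Op 2: best P0=NH1 P1=NH1 P2=-
Op 3: best P0=NH1 P1=- P2=-
Op 4: best P0=- P1=- P2=-
Op 5: best P0=- P1=- P2=NH0
Op 6: best P0=NH1 P1=- P2=NH0
Op 7: best P0=NH1 P1=- P2=NH0

Answer: P0:NH1 P1:- P2:NH0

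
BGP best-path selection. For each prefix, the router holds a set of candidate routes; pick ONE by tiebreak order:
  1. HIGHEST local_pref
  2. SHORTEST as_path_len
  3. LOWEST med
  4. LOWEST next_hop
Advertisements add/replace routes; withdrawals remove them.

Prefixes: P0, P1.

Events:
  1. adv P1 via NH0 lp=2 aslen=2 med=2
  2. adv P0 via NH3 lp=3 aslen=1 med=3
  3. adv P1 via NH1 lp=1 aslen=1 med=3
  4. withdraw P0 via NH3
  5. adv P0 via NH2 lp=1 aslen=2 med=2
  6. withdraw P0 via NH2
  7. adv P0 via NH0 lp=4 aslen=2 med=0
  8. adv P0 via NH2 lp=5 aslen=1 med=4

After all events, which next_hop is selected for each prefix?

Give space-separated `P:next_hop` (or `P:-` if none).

Op 1: best P0=- P1=NH0
Op 2: best P0=NH3 P1=NH0
Op 3: best P0=NH3 P1=NH0
Op 4: best P0=- P1=NH0
Op 5: best P0=NH2 P1=NH0
Op 6: best P0=- P1=NH0
Op 7: best P0=NH0 P1=NH0
Op 8: best P0=NH2 P1=NH0

Answer: P0:NH2 P1:NH0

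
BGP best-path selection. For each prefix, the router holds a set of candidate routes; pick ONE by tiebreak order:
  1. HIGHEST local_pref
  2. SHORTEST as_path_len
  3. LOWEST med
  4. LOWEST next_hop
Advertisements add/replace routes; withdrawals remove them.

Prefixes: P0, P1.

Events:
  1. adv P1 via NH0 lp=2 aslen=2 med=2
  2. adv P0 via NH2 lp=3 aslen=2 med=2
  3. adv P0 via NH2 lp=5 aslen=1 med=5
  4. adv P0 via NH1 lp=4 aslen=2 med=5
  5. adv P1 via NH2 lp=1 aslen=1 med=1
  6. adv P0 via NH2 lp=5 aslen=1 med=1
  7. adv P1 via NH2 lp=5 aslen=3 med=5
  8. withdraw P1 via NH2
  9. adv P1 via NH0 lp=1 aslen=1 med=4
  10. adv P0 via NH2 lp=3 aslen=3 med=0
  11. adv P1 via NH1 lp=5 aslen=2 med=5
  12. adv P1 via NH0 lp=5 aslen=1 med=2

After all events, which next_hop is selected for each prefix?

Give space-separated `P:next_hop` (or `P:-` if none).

Op 1: best P0=- P1=NH0
Op 2: best P0=NH2 P1=NH0
Op 3: best P0=NH2 P1=NH0
Op 4: best P0=NH2 P1=NH0
Op 5: best P0=NH2 P1=NH0
Op 6: best P0=NH2 P1=NH0
Op 7: best P0=NH2 P1=NH2
Op 8: best P0=NH2 P1=NH0
Op 9: best P0=NH2 P1=NH0
Op 10: best P0=NH1 P1=NH0
Op 11: best P0=NH1 P1=NH1
Op 12: best P0=NH1 P1=NH0

Answer: P0:NH1 P1:NH0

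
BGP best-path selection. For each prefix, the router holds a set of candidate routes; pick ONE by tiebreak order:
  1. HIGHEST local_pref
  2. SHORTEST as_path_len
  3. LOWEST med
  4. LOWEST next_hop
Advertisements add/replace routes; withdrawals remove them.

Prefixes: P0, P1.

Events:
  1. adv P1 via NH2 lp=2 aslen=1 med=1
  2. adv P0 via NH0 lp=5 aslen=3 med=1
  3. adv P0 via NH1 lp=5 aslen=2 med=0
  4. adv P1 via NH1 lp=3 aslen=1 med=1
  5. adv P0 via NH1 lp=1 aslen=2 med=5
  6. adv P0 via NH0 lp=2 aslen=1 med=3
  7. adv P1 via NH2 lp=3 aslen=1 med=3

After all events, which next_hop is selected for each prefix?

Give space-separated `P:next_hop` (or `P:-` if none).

Op 1: best P0=- P1=NH2
Op 2: best P0=NH0 P1=NH2
Op 3: best P0=NH1 P1=NH2
Op 4: best P0=NH1 P1=NH1
Op 5: best P0=NH0 P1=NH1
Op 6: best P0=NH0 P1=NH1
Op 7: best P0=NH0 P1=NH1

Answer: P0:NH0 P1:NH1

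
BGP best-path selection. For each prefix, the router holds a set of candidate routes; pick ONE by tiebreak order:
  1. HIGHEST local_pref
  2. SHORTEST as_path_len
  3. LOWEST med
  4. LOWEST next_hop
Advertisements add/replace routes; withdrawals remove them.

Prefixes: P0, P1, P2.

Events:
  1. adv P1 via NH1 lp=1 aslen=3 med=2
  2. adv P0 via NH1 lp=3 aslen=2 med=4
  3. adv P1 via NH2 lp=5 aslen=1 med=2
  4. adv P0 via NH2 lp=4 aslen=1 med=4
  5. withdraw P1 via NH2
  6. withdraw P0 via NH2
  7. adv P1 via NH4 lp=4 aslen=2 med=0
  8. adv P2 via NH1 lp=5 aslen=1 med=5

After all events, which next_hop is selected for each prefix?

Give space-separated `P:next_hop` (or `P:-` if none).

Answer: P0:NH1 P1:NH4 P2:NH1

Derivation:
Op 1: best P0=- P1=NH1 P2=-
Op 2: best P0=NH1 P1=NH1 P2=-
Op 3: best P0=NH1 P1=NH2 P2=-
Op 4: best P0=NH2 P1=NH2 P2=-
Op 5: best P0=NH2 P1=NH1 P2=-
Op 6: best P0=NH1 P1=NH1 P2=-
Op 7: best P0=NH1 P1=NH4 P2=-
Op 8: best P0=NH1 P1=NH4 P2=NH1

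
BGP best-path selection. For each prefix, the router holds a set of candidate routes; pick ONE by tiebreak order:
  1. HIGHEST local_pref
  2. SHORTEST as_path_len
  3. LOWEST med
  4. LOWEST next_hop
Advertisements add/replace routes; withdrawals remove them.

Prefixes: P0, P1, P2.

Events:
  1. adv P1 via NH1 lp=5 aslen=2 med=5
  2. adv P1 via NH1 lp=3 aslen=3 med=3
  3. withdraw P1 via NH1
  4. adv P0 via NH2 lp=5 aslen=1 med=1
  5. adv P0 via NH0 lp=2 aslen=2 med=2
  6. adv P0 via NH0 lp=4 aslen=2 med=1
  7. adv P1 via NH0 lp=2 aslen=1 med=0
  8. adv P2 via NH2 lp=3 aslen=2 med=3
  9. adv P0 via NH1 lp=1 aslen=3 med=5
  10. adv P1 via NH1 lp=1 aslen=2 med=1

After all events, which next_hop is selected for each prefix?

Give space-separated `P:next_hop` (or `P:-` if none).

Op 1: best P0=- P1=NH1 P2=-
Op 2: best P0=- P1=NH1 P2=-
Op 3: best P0=- P1=- P2=-
Op 4: best P0=NH2 P1=- P2=-
Op 5: best P0=NH2 P1=- P2=-
Op 6: best P0=NH2 P1=- P2=-
Op 7: best P0=NH2 P1=NH0 P2=-
Op 8: best P0=NH2 P1=NH0 P2=NH2
Op 9: best P0=NH2 P1=NH0 P2=NH2
Op 10: best P0=NH2 P1=NH0 P2=NH2

Answer: P0:NH2 P1:NH0 P2:NH2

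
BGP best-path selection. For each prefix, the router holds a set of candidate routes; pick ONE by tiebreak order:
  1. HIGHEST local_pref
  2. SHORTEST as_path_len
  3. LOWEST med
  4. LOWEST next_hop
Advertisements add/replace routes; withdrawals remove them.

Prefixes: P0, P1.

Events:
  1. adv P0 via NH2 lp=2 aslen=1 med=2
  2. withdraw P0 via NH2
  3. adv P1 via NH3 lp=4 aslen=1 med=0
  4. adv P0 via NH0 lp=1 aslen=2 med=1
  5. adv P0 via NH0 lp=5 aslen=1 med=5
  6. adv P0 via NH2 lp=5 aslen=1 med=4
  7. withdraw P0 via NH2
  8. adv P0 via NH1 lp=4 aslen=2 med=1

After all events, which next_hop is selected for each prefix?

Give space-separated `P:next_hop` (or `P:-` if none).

Answer: P0:NH0 P1:NH3

Derivation:
Op 1: best P0=NH2 P1=-
Op 2: best P0=- P1=-
Op 3: best P0=- P1=NH3
Op 4: best P0=NH0 P1=NH3
Op 5: best P0=NH0 P1=NH3
Op 6: best P0=NH2 P1=NH3
Op 7: best P0=NH0 P1=NH3
Op 8: best P0=NH0 P1=NH3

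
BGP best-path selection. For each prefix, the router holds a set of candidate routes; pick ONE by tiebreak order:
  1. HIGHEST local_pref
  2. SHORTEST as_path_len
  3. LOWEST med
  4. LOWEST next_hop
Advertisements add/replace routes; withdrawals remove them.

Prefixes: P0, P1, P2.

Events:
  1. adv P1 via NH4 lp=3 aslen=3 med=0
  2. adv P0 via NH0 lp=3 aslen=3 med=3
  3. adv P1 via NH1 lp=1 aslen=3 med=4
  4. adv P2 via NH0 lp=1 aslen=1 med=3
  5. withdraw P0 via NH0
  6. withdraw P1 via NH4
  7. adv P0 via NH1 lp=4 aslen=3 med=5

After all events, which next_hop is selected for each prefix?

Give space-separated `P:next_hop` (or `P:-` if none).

Op 1: best P0=- P1=NH4 P2=-
Op 2: best P0=NH0 P1=NH4 P2=-
Op 3: best P0=NH0 P1=NH4 P2=-
Op 4: best P0=NH0 P1=NH4 P2=NH0
Op 5: best P0=- P1=NH4 P2=NH0
Op 6: best P0=- P1=NH1 P2=NH0
Op 7: best P0=NH1 P1=NH1 P2=NH0

Answer: P0:NH1 P1:NH1 P2:NH0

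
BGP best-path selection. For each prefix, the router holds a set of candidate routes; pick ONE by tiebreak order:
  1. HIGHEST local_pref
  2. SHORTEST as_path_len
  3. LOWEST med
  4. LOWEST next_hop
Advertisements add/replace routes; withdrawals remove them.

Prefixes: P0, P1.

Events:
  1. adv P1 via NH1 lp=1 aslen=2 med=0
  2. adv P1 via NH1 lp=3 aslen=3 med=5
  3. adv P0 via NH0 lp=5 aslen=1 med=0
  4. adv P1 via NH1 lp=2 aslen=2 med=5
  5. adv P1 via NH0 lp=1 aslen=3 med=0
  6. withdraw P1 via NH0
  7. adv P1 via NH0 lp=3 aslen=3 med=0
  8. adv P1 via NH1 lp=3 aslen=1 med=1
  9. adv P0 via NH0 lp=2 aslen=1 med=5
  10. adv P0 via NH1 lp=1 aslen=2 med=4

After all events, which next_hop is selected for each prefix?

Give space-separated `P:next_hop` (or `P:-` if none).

Answer: P0:NH0 P1:NH1

Derivation:
Op 1: best P0=- P1=NH1
Op 2: best P0=- P1=NH1
Op 3: best P0=NH0 P1=NH1
Op 4: best P0=NH0 P1=NH1
Op 5: best P0=NH0 P1=NH1
Op 6: best P0=NH0 P1=NH1
Op 7: best P0=NH0 P1=NH0
Op 8: best P0=NH0 P1=NH1
Op 9: best P0=NH0 P1=NH1
Op 10: best P0=NH0 P1=NH1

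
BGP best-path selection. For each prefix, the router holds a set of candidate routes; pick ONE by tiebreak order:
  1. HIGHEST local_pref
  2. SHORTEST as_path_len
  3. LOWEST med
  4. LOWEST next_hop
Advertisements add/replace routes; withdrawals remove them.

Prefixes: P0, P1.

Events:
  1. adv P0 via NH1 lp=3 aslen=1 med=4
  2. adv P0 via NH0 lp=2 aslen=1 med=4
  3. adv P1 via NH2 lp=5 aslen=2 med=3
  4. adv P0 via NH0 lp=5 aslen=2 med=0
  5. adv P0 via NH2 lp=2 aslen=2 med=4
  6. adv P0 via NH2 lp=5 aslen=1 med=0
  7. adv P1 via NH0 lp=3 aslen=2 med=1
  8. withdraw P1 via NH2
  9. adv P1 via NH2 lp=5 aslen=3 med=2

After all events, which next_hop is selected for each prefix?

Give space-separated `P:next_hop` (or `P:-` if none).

Op 1: best P0=NH1 P1=-
Op 2: best P0=NH1 P1=-
Op 3: best P0=NH1 P1=NH2
Op 4: best P0=NH0 P1=NH2
Op 5: best P0=NH0 P1=NH2
Op 6: best P0=NH2 P1=NH2
Op 7: best P0=NH2 P1=NH2
Op 8: best P0=NH2 P1=NH0
Op 9: best P0=NH2 P1=NH2

Answer: P0:NH2 P1:NH2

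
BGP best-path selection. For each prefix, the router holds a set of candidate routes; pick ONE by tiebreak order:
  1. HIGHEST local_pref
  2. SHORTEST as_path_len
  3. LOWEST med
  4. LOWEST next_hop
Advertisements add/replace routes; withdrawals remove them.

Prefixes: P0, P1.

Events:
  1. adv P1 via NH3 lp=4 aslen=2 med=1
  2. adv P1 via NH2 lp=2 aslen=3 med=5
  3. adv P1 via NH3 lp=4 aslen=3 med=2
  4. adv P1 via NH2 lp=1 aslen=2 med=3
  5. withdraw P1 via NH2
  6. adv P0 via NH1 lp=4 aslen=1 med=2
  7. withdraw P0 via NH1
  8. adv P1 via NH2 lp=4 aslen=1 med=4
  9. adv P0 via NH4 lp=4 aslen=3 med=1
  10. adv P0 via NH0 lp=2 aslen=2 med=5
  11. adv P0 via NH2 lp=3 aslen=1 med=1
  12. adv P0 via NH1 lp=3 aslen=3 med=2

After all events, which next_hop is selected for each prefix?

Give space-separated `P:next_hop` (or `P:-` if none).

Op 1: best P0=- P1=NH3
Op 2: best P0=- P1=NH3
Op 3: best P0=- P1=NH3
Op 4: best P0=- P1=NH3
Op 5: best P0=- P1=NH3
Op 6: best P0=NH1 P1=NH3
Op 7: best P0=- P1=NH3
Op 8: best P0=- P1=NH2
Op 9: best P0=NH4 P1=NH2
Op 10: best P0=NH4 P1=NH2
Op 11: best P0=NH4 P1=NH2
Op 12: best P0=NH4 P1=NH2

Answer: P0:NH4 P1:NH2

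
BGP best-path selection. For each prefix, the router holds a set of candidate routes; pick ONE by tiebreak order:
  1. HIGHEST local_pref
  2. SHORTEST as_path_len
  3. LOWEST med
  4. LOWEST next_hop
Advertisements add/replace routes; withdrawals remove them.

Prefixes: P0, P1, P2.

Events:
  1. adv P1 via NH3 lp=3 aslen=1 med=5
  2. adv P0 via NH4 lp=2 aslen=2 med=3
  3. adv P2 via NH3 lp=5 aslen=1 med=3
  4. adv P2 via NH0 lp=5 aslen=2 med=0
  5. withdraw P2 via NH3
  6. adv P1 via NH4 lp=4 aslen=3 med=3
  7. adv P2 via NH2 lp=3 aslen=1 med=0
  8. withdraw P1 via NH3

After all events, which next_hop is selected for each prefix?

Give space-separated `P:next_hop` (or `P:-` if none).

Op 1: best P0=- P1=NH3 P2=-
Op 2: best P0=NH4 P1=NH3 P2=-
Op 3: best P0=NH4 P1=NH3 P2=NH3
Op 4: best P0=NH4 P1=NH3 P2=NH3
Op 5: best P0=NH4 P1=NH3 P2=NH0
Op 6: best P0=NH4 P1=NH4 P2=NH0
Op 7: best P0=NH4 P1=NH4 P2=NH0
Op 8: best P0=NH4 P1=NH4 P2=NH0

Answer: P0:NH4 P1:NH4 P2:NH0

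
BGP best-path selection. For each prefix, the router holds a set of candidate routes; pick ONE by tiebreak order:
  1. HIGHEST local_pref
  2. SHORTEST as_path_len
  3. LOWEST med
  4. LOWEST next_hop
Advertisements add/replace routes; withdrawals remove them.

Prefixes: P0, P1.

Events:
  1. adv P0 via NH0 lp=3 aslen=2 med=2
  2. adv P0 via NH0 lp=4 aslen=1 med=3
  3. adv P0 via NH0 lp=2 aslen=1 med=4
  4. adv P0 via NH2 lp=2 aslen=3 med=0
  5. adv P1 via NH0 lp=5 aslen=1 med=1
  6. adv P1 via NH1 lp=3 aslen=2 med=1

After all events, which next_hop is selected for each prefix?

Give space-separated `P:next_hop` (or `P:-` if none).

Answer: P0:NH0 P1:NH0

Derivation:
Op 1: best P0=NH0 P1=-
Op 2: best P0=NH0 P1=-
Op 3: best P0=NH0 P1=-
Op 4: best P0=NH0 P1=-
Op 5: best P0=NH0 P1=NH0
Op 6: best P0=NH0 P1=NH0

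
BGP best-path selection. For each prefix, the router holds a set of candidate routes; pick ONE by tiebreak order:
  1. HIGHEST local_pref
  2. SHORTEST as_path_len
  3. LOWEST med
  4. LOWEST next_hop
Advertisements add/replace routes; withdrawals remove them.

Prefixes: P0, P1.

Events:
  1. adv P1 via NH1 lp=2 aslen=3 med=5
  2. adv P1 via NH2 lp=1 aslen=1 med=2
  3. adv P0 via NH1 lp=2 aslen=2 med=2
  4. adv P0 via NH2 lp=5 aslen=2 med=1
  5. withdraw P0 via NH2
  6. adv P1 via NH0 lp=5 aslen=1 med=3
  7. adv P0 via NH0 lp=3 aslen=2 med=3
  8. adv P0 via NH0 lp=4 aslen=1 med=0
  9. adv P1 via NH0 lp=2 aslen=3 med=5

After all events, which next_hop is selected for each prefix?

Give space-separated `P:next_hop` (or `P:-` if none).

Answer: P0:NH0 P1:NH0

Derivation:
Op 1: best P0=- P1=NH1
Op 2: best P0=- P1=NH1
Op 3: best P0=NH1 P1=NH1
Op 4: best P0=NH2 P1=NH1
Op 5: best P0=NH1 P1=NH1
Op 6: best P0=NH1 P1=NH0
Op 7: best P0=NH0 P1=NH0
Op 8: best P0=NH0 P1=NH0
Op 9: best P0=NH0 P1=NH0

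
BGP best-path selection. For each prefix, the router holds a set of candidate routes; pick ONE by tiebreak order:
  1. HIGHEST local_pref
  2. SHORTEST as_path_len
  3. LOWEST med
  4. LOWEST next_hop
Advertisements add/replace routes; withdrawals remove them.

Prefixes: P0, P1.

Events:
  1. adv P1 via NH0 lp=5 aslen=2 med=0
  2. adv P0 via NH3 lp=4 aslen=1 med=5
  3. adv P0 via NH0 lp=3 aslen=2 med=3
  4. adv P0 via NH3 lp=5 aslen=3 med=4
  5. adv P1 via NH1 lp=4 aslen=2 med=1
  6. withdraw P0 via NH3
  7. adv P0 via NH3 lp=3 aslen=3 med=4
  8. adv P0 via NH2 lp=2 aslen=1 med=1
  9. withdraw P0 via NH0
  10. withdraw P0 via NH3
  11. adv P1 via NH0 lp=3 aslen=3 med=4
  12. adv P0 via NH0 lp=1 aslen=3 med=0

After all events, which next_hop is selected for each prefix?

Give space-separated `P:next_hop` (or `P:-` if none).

Op 1: best P0=- P1=NH0
Op 2: best P0=NH3 P1=NH0
Op 3: best P0=NH3 P1=NH0
Op 4: best P0=NH3 P1=NH0
Op 5: best P0=NH3 P1=NH0
Op 6: best P0=NH0 P1=NH0
Op 7: best P0=NH0 P1=NH0
Op 8: best P0=NH0 P1=NH0
Op 9: best P0=NH3 P1=NH0
Op 10: best P0=NH2 P1=NH0
Op 11: best P0=NH2 P1=NH1
Op 12: best P0=NH2 P1=NH1

Answer: P0:NH2 P1:NH1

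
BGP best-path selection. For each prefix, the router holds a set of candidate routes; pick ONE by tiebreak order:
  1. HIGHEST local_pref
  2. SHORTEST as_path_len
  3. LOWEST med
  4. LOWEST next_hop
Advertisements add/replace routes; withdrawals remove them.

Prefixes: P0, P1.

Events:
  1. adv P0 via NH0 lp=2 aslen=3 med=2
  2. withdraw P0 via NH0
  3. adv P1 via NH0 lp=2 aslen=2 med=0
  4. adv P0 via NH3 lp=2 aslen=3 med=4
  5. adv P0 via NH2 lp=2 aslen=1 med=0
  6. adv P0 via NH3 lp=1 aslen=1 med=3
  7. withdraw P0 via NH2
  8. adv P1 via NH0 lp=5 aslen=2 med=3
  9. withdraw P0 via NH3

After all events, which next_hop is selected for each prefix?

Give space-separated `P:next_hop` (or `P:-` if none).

Op 1: best P0=NH0 P1=-
Op 2: best P0=- P1=-
Op 3: best P0=- P1=NH0
Op 4: best P0=NH3 P1=NH0
Op 5: best P0=NH2 P1=NH0
Op 6: best P0=NH2 P1=NH0
Op 7: best P0=NH3 P1=NH0
Op 8: best P0=NH3 P1=NH0
Op 9: best P0=- P1=NH0

Answer: P0:- P1:NH0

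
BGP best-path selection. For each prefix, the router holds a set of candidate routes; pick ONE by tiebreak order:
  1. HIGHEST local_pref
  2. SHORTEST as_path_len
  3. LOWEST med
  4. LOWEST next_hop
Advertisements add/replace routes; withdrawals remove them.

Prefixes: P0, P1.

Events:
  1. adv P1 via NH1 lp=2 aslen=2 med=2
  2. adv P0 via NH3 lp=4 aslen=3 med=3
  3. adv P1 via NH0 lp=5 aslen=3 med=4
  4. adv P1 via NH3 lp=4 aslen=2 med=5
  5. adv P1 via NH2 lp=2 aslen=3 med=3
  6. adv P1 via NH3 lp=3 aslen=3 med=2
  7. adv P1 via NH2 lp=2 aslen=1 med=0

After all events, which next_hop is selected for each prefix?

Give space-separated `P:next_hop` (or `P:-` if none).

Answer: P0:NH3 P1:NH0

Derivation:
Op 1: best P0=- P1=NH1
Op 2: best P0=NH3 P1=NH1
Op 3: best P0=NH3 P1=NH0
Op 4: best P0=NH3 P1=NH0
Op 5: best P0=NH3 P1=NH0
Op 6: best P0=NH3 P1=NH0
Op 7: best P0=NH3 P1=NH0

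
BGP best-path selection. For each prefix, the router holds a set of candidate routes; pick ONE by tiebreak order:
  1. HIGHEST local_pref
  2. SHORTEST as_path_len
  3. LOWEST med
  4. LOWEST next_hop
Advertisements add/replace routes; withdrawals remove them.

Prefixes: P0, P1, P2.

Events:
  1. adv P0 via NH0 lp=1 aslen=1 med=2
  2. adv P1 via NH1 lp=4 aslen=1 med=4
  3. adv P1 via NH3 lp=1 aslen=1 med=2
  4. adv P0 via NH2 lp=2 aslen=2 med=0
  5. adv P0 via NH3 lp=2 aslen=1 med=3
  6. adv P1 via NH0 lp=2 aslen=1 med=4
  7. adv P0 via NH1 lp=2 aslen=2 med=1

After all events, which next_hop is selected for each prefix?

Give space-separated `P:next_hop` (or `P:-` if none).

Answer: P0:NH3 P1:NH1 P2:-

Derivation:
Op 1: best P0=NH0 P1=- P2=-
Op 2: best P0=NH0 P1=NH1 P2=-
Op 3: best P0=NH0 P1=NH1 P2=-
Op 4: best P0=NH2 P1=NH1 P2=-
Op 5: best P0=NH3 P1=NH1 P2=-
Op 6: best P0=NH3 P1=NH1 P2=-
Op 7: best P0=NH3 P1=NH1 P2=-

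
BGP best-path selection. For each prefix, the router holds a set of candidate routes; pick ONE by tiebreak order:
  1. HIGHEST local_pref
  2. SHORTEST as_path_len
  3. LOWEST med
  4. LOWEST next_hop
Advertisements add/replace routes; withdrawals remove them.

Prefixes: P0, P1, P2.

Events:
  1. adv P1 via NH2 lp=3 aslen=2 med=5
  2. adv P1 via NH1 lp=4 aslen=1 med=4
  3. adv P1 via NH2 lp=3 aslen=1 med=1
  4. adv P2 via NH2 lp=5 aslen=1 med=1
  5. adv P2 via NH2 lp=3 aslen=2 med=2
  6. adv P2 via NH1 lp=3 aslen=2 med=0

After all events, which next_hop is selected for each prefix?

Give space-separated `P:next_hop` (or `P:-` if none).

Answer: P0:- P1:NH1 P2:NH1

Derivation:
Op 1: best P0=- P1=NH2 P2=-
Op 2: best P0=- P1=NH1 P2=-
Op 3: best P0=- P1=NH1 P2=-
Op 4: best P0=- P1=NH1 P2=NH2
Op 5: best P0=- P1=NH1 P2=NH2
Op 6: best P0=- P1=NH1 P2=NH1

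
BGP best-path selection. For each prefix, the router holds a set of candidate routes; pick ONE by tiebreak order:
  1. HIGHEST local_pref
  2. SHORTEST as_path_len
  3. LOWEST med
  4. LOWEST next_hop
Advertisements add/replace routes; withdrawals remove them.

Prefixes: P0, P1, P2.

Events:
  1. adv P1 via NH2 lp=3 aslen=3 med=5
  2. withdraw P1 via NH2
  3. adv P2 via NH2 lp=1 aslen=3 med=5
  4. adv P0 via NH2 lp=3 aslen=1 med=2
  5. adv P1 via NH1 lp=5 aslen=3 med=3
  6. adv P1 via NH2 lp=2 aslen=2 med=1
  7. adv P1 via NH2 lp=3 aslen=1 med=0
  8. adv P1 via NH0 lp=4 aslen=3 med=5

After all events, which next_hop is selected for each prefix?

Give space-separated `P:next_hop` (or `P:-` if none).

Answer: P0:NH2 P1:NH1 P2:NH2

Derivation:
Op 1: best P0=- P1=NH2 P2=-
Op 2: best P0=- P1=- P2=-
Op 3: best P0=- P1=- P2=NH2
Op 4: best P0=NH2 P1=- P2=NH2
Op 5: best P0=NH2 P1=NH1 P2=NH2
Op 6: best P0=NH2 P1=NH1 P2=NH2
Op 7: best P0=NH2 P1=NH1 P2=NH2
Op 8: best P0=NH2 P1=NH1 P2=NH2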